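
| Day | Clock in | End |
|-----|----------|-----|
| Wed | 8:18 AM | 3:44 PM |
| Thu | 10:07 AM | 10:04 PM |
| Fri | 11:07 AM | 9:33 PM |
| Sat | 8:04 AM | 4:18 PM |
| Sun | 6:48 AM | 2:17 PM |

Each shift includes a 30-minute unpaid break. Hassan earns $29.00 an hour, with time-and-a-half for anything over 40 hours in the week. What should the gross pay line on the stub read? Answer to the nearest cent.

Wed: 8:18 AM–3:44 PM = 7 h 26 min; less 30 min break → 6 h 56 min
Thu: 10:07 AM–10:04 PM = 11 h 57 min; less 30 min break → 11 h 27 min
Fri: 11:07 AM–9:33 PM = 10 h 26 min; less 30 min break → 9 h 56 min
Sat: 8:04 AM–4:18 PM = 8 h 14 min; less 30 min break → 7 h 44 min
Sun: 6:48 AM–2:17 PM = 7 h 29 min; less 30 min break → 6 h 59 min
Total worked: 43 h 2 min = 2582 min.
Regular 40 h 0 min = 2400 min at $29.00/h; overtime 3 h 2 min = 182 min at $43.50/h.
Pay = (2400 × $29.00 + 182 × $43.50) ÷ 60 = $1291.95.

$1291.95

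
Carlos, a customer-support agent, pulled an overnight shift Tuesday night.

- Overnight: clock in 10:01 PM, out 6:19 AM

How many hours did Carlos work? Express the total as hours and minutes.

8 h 18 min

Overnight: 10:01 PM → midnight = 1 h 59 min; midnight → 6:19 AM = 6 h 19 min; span 8 h 18 min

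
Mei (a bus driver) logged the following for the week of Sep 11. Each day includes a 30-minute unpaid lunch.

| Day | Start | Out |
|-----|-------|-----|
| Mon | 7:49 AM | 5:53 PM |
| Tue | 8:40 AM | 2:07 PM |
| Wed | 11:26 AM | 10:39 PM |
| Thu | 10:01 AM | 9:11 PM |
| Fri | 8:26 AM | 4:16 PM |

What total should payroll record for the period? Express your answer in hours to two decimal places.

43.23 hours

Mon: 7:49 AM–5:53 PM = 10 h 4 min; less 30 min break → 9 h 34 min
Tue: 8:40 AM–2:07 PM = 5 h 27 min; less 30 min break → 4 h 57 min
Wed: 11:26 AM–10:39 PM = 11 h 13 min; less 30 min break → 10 h 43 min
Thu: 10:01 AM–9:11 PM = 11 h 10 min; less 30 min break → 10 h 40 min
Fri: 8:26 AM–4:16 PM = 7 h 50 min; less 30 min break → 7 h 20 min
Total: 9 h 34 min + 4 h 57 min + 10 h 43 min + 10 h 40 min + 7 h 20 min = 43 h 14 min.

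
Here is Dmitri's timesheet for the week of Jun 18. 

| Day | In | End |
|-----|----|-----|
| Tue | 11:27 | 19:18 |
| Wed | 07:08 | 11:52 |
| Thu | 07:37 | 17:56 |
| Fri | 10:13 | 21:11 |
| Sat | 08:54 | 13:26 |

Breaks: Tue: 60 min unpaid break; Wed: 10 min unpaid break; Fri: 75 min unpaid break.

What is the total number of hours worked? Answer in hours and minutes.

Tue: 11:27–19:18 = 7 h 51 min; less 60 min break → 6 h 51 min
Wed: 07:08–11:52 = 4 h 44 min; less 10 min break → 4 h 34 min
Thu: 07:37–17:56 = 10 h 19 min
Fri: 10:13–21:11 = 10 h 58 min; less 75 min break → 9 h 43 min
Sat: 08:54–13:26 = 4 h 32 min
Total: 6 h 51 min + 4 h 34 min + 10 h 19 min + 9 h 43 min + 4 h 32 min = 35 h 59 min.

35 h 59 min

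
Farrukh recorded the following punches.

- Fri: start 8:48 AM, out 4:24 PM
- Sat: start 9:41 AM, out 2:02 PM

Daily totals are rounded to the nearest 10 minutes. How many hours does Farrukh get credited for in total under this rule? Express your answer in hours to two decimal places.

Fri: 8:48 AM–4:24 PM = 7 h 36 min → rounds to 7 h 40 min
Sat: 9:41 AM–2:02 PM = 4 h 21 min → rounds to 4 h 20 min
Total credited: 12 h 0 min.

12.00 hours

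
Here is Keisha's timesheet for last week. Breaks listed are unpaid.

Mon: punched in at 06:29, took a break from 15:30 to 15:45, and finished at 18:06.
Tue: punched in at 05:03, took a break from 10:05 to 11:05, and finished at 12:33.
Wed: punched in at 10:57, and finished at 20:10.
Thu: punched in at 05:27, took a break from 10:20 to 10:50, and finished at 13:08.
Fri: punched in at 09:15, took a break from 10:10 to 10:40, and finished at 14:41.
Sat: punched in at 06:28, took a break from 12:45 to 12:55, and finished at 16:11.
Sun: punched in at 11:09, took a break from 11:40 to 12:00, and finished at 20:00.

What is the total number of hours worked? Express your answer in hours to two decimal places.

57.27 hours

Mon: 06:29–18:06 = 11 h 37 min; less 15 min break → 11 h 22 min
Tue: 05:03–12:33 = 7 h 30 min; less 60 min break → 6 h 30 min
Wed: 10:57–20:10 = 9 h 13 min
Thu: 05:27–13:08 = 7 h 41 min; less 30 min break → 7 h 11 min
Fri: 09:15–14:41 = 5 h 26 min; less 30 min break → 4 h 56 min
Sat: 06:28–16:11 = 9 h 43 min; less 10 min break → 9 h 33 min
Sun: 11:09–20:00 = 8 h 51 min; less 20 min break → 8 h 31 min
Total: 11 h 22 min + 6 h 30 min + 9 h 13 min + 7 h 11 min + 4 h 56 min + 9 h 33 min + 8 h 31 min = 57 h 16 min.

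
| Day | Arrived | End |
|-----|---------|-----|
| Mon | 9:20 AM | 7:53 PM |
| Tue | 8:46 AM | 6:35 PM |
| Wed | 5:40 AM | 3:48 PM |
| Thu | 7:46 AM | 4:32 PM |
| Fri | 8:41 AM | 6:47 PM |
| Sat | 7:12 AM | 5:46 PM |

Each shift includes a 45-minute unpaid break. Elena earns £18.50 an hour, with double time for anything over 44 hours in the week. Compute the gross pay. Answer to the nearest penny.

£1237.03

Mon: 9:20 AM–7:53 PM = 10 h 33 min; less 45 min break → 9 h 48 min
Tue: 8:46 AM–6:35 PM = 9 h 49 min; less 45 min break → 9 h 4 min
Wed: 5:40 AM–3:48 PM = 10 h 8 min; less 45 min break → 9 h 23 min
Thu: 7:46 AM–4:32 PM = 8 h 46 min; less 45 min break → 8 h 1 min
Fri: 8:41 AM–6:47 PM = 10 h 6 min; less 45 min break → 9 h 21 min
Sat: 7:12 AM–5:46 PM = 10 h 34 min; less 45 min break → 9 h 49 min
Total worked: 55 h 26 min = 3326 min.
Regular 44 h 0 min = 2640 min at £18.50/h; overtime 11 h 26 min = 686 min at £37.00/h.
Pay = (2640 × £18.50 + 686 × £37.00) ÷ 60 = £1237.03.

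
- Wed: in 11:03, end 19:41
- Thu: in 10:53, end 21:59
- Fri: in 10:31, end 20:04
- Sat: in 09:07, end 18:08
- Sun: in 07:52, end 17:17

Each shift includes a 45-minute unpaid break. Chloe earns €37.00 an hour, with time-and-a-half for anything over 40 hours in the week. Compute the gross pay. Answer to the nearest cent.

Wed: 11:03–19:41 = 8 h 38 min; less 45 min break → 7 h 53 min
Thu: 10:53–21:59 = 11 h 6 min; less 45 min break → 10 h 21 min
Fri: 10:31–20:04 = 9 h 33 min; less 45 min break → 8 h 48 min
Sat: 09:07–18:08 = 9 h 1 min; less 45 min break → 8 h 16 min
Sun: 07:52–17:17 = 9 h 25 min; less 45 min break → 8 h 40 min
Total worked: 43 h 58 min = 2638 min.
Regular 40 h 0 min = 2400 min at €37.00/h; overtime 3 h 58 min = 238 min at €55.50/h.
Pay = (2400 × €37.00 + 238 × €55.50) ÷ 60 = €1700.15.

€1700.15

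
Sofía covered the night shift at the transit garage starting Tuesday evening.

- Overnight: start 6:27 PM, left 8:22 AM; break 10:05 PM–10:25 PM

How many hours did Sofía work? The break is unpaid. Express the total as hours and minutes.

13 h 35 min

Overnight: 6:27 PM → midnight = 5 h 33 min; midnight → 8:22 AM = 8 h 22 min; span 13 h 55 min; less 20 min break → 13 h 35 min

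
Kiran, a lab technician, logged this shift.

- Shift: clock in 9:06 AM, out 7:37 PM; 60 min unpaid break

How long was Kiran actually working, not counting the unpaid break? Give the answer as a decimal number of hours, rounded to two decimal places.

Shift: 9:06 AM–7:37 PM = 10 h 31 min; less 60 min break → 9 h 31 min

9.52 hours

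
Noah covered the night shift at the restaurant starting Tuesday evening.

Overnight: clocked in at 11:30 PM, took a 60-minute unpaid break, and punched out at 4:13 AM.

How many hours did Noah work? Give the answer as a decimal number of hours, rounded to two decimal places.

Overnight: 11:30 PM → midnight = 0 h 30 min; midnight → 4:13 AM = 4 h 13 min; span 4 h 43 min; less 60 min break → 3 h 43 min

3.72 hours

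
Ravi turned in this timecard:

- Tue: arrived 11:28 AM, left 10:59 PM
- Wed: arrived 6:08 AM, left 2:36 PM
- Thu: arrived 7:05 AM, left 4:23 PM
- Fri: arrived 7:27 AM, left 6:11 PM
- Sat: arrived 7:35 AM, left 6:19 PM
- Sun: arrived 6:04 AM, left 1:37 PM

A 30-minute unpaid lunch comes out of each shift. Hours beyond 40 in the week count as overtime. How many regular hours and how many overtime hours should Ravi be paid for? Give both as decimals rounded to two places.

Tue: 11:28 AM–10:59 PM = 11 h 31 min; less 30 min break → 11 h 1 min
Wed: 6:08 AM–2:36 PM = 8 h 28 min; less 30 min break → 7 h 58 min
Thu: 7:05 AM–4:23 PM = 9 h 18 min; less 30 min break → 8 h 48 min
Fri: 7:27 AM–6:11 PM = 10 h 44 min; less 30 min break → 10 h 14 min
Sat: 7:35 AM–6:19 PM = 10 h 44 min; less 30 min break → 10 h 14 min
Sun: 6:04 AM–1:37 PM = 7 h 33 min; less 30 min break → 7 h 3 min
Total worked: 55 h 18 min = 55.30 h.
Threshold 40 h → overtime 15 h 18 min, regular 40 h 0 min.

Regular 40.00 hours, overtime 15.30 hours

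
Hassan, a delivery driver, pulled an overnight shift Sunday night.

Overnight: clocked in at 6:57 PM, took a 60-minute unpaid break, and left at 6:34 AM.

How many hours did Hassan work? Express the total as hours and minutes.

10 h 37 min

Overnight: 6:57 PM → midnight = 5 h 3 min; midnight → 6:34 AM = 6 h 34 min; span 11 h 37 min; less 60 min break → 10 h 37 min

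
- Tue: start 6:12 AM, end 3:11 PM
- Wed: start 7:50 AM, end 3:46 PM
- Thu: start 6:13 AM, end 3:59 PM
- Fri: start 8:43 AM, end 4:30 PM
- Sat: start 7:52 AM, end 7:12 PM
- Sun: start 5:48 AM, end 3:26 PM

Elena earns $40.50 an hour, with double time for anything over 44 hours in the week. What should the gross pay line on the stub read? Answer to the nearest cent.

$2708.10

Tue: 6:12 AM–3:11 PM = 8 h 59 min
Wed: 7:50 AM–3:46 PM = 7 h 56 min
Thu: 6:13 AM–3:59 PM = 9 h 46 min
Fri: 8:43 AM–4:30 PM = 7 h 47 min
Sat: 7:52 AM–7:12 PM = 11 h 20 min
Sun: 5:48 AM–3:26 PM = 9 h 38 min
Total worked: 55 h 26 min = 3326 min.
Regular 44 h 0 min = 2640 min at $40.50/h; overtime 11 h 26 min = 686 min at $81.00/h.
Pay = (2640 × $40.50 + 686 × $81.00) ÷ 60 = $2708.10.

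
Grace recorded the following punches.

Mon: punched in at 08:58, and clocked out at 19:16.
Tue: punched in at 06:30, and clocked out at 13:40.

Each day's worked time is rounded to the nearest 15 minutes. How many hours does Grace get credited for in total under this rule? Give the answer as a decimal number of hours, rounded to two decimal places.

Mon: 08:58–19:16 = 10 h 18 min → rounds to 10 h 15 min
Tue: 06:30–13:40 = 7 h 10 min → rounds to 7 h 15 min
Total credited: 17 h 30 min.

17.50 hours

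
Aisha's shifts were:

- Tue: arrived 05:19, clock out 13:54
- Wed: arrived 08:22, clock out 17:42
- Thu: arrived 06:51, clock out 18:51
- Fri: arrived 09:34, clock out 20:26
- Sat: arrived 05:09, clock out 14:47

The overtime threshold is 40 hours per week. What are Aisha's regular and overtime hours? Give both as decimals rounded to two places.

Regular 40.00 hours, overtime 10.42 hours

Tue: 05:19–13:54 = 8 h 35 min
Wed: 08:22–17:42 = 9 h 20 min
Thu: 06:51–18:51 = 12 h 0 min
Fri: 09:34–20:26 = 10 h 52 min
Sat: 05:09–14:47 = 9 h 38 min
Total worked: 50 h 25 min = 50.42 h.
Threshold 40 h → overtime 10 h 25 min, regular 40 h 0 min.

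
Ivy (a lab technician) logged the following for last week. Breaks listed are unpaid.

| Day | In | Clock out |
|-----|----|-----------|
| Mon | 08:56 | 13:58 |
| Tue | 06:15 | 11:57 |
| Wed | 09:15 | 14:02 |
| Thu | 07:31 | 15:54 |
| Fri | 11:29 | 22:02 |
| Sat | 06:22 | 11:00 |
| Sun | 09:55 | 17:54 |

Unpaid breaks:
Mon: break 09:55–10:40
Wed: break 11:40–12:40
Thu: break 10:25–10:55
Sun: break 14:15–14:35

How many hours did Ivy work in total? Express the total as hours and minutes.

44 h 29 min

Mon: 08:56–13:58 = 5 h 2 min; less 45 min break → 4 h 17 min
Tue: 06:15–11:57 = 5 h 42 min
Wed: 09:15–14:02 = 4 h 47 min; less 60 min break → 3 h 47 min
Thu: 07:31–15:54 = 8 h 23 min; less 30 min break → 7 h 53 min
Fri: 11:29–22:02 = 10 h 33 min
Sat: 06:22–11:00 = 4 h 38 min
Sun: 09:55–17:54 = 7 h 59 min; less 20 min break → 7 h 39 min
Total: 4 h 17 min + 5 h 42 min + 3 h 47 min + 7 h 53 min + 10 h 33 min + 4 h 38 min + 7 h 39 min = 44 h 29 min.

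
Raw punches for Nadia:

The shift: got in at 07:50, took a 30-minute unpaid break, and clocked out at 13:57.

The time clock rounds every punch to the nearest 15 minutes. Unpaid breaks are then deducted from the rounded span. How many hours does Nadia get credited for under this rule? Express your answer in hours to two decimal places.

The shift: in 07:50→07:45, out 13:57→14:00; 6 h 15 min − 30 min = 5 h 45 min

5.75 hours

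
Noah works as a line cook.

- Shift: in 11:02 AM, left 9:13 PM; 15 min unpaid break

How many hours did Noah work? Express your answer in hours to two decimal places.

Shift: 11:02 AM–9:13 PM = 10 h 11 min; less 15 min break → 9 h 56 min

9.93 hours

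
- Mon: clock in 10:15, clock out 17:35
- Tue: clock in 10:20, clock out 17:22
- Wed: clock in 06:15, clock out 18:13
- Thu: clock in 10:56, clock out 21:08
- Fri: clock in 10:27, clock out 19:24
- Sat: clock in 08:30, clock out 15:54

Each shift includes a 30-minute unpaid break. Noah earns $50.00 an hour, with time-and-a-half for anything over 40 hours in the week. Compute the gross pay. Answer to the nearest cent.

Mon: 10:15–17:35 = 7 h 20 min; less 30 min break → 6 h 50 min
Tue: 10:20–17:22 = 7 h 2 min; less 30 min break → 6 h 32 min
Wed: 06:15–18:13 = 11 h 58 min; less 30 min break → 11 h 28 min
Thu: 10:56–21:08 = 10 h 12 min; less 30 min break → 9 h 42 min
Fri: 10:27–19:24 = 8 h 57 min; less 30 min break → 8 h 27 min
Sat: 08:30–15:54 = 7 h 24 min; less 30 min break → 6 h 54 min
Total worked: 49 h 53 min = 2993 min.
Regular 40 h 0 min = 2400 min at $50.00/h; overtime 9 h 53 min = 593 min at $75.00/h.
Pay = (2400 × $50.00 + 593 × $75.00) ÷ 60 = $2741.25.

$2741.25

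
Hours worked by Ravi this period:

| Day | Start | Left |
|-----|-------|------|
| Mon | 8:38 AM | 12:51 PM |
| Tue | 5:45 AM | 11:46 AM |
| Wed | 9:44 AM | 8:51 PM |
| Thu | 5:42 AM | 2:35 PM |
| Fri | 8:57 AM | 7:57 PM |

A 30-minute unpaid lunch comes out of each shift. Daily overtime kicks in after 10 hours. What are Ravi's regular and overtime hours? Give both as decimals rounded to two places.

Mon: 8:38 AM–12:51 PM = 4 h 13 min; less 30 min break → 3 h 43 min
Tue: 5:45 AM–11:46 AM = 6 h 1 min; less 30 min break → 5 h 31 min
Wed: 9:44 AM–8:51 PM = 11 h 7 min; less 30 min break → 10 h 37 min
Thu: 5:42 AM–2:35 PM = 8 h 53 min; less 30 min break → 8 h 23 min
Fri: 8:57 AM–7:57 PM = 11 h 0 min; less 30 min break → 10 h 30 min
Mon reg 3 h 43 min / OT 0 h 0 min; Tue reg 5 h 31 min / OT 0 h 0 min; Wed reg 10 h 0 min / OT 0 h 37 min; Thu reg 8 h 23 min / OT 0 h 0 min; Fri reg 10 h 0 min / OT 0 h 30 min.
Totals: regular 37 h 37 min, overtime 1 h 7 min.

Regular 37.62 hours, overtime 1.12 hours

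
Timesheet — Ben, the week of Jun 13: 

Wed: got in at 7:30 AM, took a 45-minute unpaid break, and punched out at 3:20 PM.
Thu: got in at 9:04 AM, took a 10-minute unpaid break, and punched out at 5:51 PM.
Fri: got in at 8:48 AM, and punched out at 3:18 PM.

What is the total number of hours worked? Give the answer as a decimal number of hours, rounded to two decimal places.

22.20 hours

Wed: 7:30 AM–3:20 PM = 7 h 50 min; less 45 min break → 7 h 5 min
Thu: 9:04 AM–5:51 PM = 8 h 47 min; less 10 min break → 8 h 37 min
Fri: 8:48 AM–3:18 PM = 6 h 30 min
Total: 7 h 5 min + 8 h 37 min + 6 h 30 min = 22 h 12 min.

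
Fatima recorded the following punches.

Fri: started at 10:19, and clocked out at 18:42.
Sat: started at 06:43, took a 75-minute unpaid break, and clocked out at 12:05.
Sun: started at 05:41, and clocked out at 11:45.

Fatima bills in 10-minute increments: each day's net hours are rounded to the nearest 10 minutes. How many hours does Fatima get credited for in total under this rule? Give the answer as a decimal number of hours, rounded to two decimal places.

18.50 hours

Fri: 10:19–18:42 = 8 h 23 min → rounds to 8 h 20 min
Sat: 06:43–12:05 = 5 h 22 min − 75 min = 4 h 7 min → rounds to 4 h 10 min
Sun: 05:41–11:45 = 6 h 4 min → rounds to 6 h 0 min
Total credited: 18 h 30 min.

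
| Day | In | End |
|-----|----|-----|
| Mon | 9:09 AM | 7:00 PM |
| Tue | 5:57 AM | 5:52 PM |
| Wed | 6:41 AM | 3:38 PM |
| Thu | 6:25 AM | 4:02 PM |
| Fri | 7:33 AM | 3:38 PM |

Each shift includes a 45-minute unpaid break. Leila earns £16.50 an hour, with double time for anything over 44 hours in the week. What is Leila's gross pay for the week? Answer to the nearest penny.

Mon: 9:09 AM–7:00 PM = 9 h 51 min; less 45 min break → 9 h 6 min
Tue: 5:57 AM–5:52 PM = 11 h 55 min; less 45 min break → 11 h 10 min
Wed: 6:41 AM–3:38 PM = 8 h 57 min; less 45 min break → 8 h 12 min
Thu: 6:25 AM–4:02 PM = 9 h 37 min; less 45 min break → 8 h 52 min
Fri: 7:33 AM–3:38 PM = 8 h 5 min; less 45 min break → 7 h 20 min
Total worked: 44 h 40 min = 2680 min.
Regular 44 h 0 min = 2640 min at £16.50/h; overtime 0 h 40 min = 40 min at £33.00/h.
Pay = (2640 × £16.50 + 40 × £33.00) ÷ 60 = £748.00.

£748.00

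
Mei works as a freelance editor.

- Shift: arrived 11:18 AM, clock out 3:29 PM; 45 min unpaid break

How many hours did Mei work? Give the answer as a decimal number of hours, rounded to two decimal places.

3.43 hours

Shift: 11:18 AM–3:29 PM = 4 h 11 min; less 45 min break → 3 h 26 min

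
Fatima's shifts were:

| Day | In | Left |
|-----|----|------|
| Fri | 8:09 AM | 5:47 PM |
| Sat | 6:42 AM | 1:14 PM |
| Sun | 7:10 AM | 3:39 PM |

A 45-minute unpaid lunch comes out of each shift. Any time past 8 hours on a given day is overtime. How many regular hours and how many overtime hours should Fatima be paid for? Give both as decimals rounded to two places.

Fri: 8:09 AM–5:47 PM = 9 h 38 min; less 45 min break → 8 h 53 min
Sat: 6:42 AM–1:14 PM = 6 h 32 min; less 45 min break → 5 h 47 min
Sun: 7:10 AM–3:39 PM = 8 h 29 min; less 45 min break → 7 h 44 min
Fri reg 8 h 0 min / OT 0 h 53 min; Sat reg 5 h 47 min / OT 0 h 0 min; Sun reg 7 h 44 min / OT 0 h 0 min.
Totals: regular 21 h 31 min, overtime 0 h 53 min.

Regular 21.52 hours, overtime 0.88 hours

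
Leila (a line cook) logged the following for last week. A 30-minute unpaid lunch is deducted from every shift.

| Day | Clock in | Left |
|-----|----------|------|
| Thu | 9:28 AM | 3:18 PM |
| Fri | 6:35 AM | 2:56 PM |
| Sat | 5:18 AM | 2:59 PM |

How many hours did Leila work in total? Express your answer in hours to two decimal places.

22.37 hours

Thu: 9:28 AM–3:18 PM = 5 h 50 min; less 30 min break → 5 h 20 min
Fri: 6:35 AM–2:56 PM = 8 h 21 min; less 30 min break → 7 h 51 min
Sat: 5:18 AM–2:59 PM = 9 h 41 min; less 30 min break → 9 h 11 min
Total: 5 h 20 min + 7 h 51 min + 9 h 11 min = 22 h 22 min.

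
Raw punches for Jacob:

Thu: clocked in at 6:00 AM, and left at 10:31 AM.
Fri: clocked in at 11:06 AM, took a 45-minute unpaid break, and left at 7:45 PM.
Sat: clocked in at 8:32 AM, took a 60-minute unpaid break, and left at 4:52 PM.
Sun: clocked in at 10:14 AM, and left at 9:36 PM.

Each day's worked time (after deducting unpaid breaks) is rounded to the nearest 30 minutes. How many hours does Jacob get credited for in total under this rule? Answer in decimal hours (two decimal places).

31.50 hours

Thu: 6:00 AM–10:31 AM = 4 h 31 min → rounds to 4 h 30 min
Fri: 11:06 AM–7:45 PM = 8 h 39 min − 45 min = 7 h 54 min → rounds to 8 h 0 min
Sat: 8:32 AM–4:52 PM = 8 h 20 min − 60 min = 7 h 20 min → rounds to 7 h 30 min
Sun: 10:14 AM–9:36 PM = 11 h 22 min → rounds to 11 h 30 min
Total credited: 31 h 30 min.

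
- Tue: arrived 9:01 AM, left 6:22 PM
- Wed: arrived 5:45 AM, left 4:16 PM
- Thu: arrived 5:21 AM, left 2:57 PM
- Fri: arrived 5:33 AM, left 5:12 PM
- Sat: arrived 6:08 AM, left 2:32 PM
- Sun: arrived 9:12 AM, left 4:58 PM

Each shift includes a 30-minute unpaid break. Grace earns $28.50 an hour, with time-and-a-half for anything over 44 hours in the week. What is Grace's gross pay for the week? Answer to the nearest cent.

Tue: 9:01 AM–6:22 PM = 9 h 21 min; less 30 min break → 8 h 51 min
Wed: 5:45 AM–4:16 PM = 10 h 31 min; less 30 min break → 10 h 1 min
Thu: 5:21 AM–2:57 PM = 9 h 36 min; less 30 min break → 9 h 6 min
Fri: 5:33 AM–5:12 PM = 11 h 39 min; less 30 min break → 11 h 9 min
Sat: 6:08 AM–2:32 PM = 8 h 24 min; less 30 min break → 7 h 54 min
Sun: 9:12 AM–4:58 PM = 7 h 46 min; less 30 min break → 7 h 16 min
Total worked: 54 h 17 min = 3257 min.
Regular 44 h 0 min = 2640 min at $28.50/h; overtime 10 h 17 min = 617 min at $42.75/h.
Pay = (2640 × $28.50 + 617 × $42.75) ÷ 60 = $1693.61.

$1693.61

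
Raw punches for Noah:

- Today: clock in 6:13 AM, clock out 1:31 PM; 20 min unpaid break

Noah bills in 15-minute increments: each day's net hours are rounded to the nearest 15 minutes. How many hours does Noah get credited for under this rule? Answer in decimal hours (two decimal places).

Today: 6:13 AM–1:31 PM = 7 h 18 min − 20 min = 6 h 58 min → rounds to 7 h 0 min

7.00 hours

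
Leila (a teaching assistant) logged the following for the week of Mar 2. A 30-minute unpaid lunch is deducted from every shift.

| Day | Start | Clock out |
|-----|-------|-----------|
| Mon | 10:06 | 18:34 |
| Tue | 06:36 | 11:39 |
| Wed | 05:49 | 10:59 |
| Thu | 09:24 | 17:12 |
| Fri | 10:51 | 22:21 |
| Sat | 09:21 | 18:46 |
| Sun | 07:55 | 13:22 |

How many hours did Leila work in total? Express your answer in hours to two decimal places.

Mon: 10:06–18:34 = 8 h 28 min; less 30 min break → 7 h 58 min
Tue: 06:36–11:39 = 5 h 3 min; less 30 min break → 4 h 33 min
Wed: 05:49–10:59 = 5 h 10 min; less 30 min break → 4 h 40 min
Thu: 09:24–17:12 = 7 h 48 min; less 30 min break → 7 h 18 min
Fri: 10:51–22:21 = 11 h 30 min; less 30 min break → 11 h 0 min
Sat: 09:21–18:46 = 9 h 25 min; less 30 min break → 8 h 55 min
Sun: 07:55–13:22 = 5 h 27 min; less 30 min break → 4 h 57 min
Total: 7 h 58 min + 4 h 33 min + 4 h 40 min + 7 h 18 min + 11 h 0 min + 8 h 55 min + 4 h 57 min = 49 h 21 min.

49.35 hours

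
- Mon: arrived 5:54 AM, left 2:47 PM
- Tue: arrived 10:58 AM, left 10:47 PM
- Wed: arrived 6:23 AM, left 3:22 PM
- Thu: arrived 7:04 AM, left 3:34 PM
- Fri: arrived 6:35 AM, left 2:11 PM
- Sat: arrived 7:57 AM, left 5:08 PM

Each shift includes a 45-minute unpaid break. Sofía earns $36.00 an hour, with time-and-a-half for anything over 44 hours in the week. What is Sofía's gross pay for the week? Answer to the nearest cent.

Mon: 5:54 AM–2:47 PM = 8 h 53 min; less 45 min break → 8 h 8 min
Tue: 10:58 AM–10:47 PM = 11 h 49 min; less 45 min break → 11 h 4 min
Wed: 6:23 AM–3:22 PM = 8 h 59 min; less 45 min break → 8 h 14 min
Thu: 7:04 AM–3:34 PM = 8 h 30 min; less 45 min break → 7 h 45 min
Fri: 6:35 AM–2:11 PM = 7 h 36 min; less 45 min break → 6 h 51 min
Sat: 7:57 AM–5:08 PM = 9 h 11 min; less 45 min break → 8 h 26 min
Total worked: 50 h 28 min = 3028 min.
Regular 44 h 0 min = 2640 min at $36.00/h; overtime 6 h 28 min = 388 min at $54.00/h.
Pay = (2640 × $36.00 + 388 × $54.00) ÷ 60 = $1933.20.

$1933.20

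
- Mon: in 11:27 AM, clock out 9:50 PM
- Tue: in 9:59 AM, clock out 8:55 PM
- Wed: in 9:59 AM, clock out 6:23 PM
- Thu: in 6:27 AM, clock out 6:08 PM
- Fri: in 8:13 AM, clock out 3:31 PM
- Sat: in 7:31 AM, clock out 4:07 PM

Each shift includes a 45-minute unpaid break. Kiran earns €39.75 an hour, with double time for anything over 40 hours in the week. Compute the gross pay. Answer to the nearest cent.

Mon: 11:27 AM–9:50 PM = 10 h 23 min; less 45 min break → 9 h 38 min
Tue: 9:59 AM–8:55 PM = 10 h 56 min; less 45 min break → 10 h 11 min
Wed: 9:59 AM–6:23 PM = 8 h 24 min; less 45 min break → 7 h 39 min
Thu: 6:27 AM–6:08 PM = 11 h 41 min; less 45 min break → 10 h 56 min
Fri: 8:13 AM–3:31 PM = 7 h 18 min; less 45 min break → 6 h 33 min
Sat: 7:31 AM–4:07 PM = 8 h 36 min; less 45 min break → 7 h 51 min
Total worked: 52 h 48 min = 3168 min.
Regular 40 h 0 min = 2400 min at €39.75/h; overtime 12 h 48 min = 768 min at €79.50/h.
Pay = (2400 × €39.75 + 768 × €79.50) ÷ 60 = €2607.60.

€2607.60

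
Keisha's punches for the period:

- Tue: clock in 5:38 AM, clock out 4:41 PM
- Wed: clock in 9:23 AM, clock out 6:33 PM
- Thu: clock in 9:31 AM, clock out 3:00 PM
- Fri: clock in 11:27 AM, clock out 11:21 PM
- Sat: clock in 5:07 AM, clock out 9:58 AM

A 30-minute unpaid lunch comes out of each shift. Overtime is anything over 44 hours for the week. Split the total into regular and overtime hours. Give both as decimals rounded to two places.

Regular 39.95 hours, overtime 0.00 hours

Tue: 5:38 AM–4:41 PM = 11 h 3 min; less 30 min break → 10 h 33 min
Wed: 9:23 AM–6:33 PM = 9 h 10 min; less 30 min break → 8 h 40 min
Thu: 9:31 AM–3:00 PM = 5 h 29 min; less 30 min break → 4 h 59 min
Fri: 11:27 AM–11:21 PM = 11 h 54 min; less 30 min break → 11 h 24 min
Sat: 5:07 AM–9:58 AM = 4 h 51 min; less 30 min break → 4 h 21 min
Total worked: 39 h 57 min = 39.95 h.
Threshold 44 h → overtime 0 h 0 min, regular 39 h 57 min.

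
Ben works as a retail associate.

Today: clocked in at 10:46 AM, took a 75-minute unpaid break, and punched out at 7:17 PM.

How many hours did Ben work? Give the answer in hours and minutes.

7 h 16 min

Today: 10:46 AM–7:17 PM = 8 h 31 min; less 75 min break → 7 h 16 min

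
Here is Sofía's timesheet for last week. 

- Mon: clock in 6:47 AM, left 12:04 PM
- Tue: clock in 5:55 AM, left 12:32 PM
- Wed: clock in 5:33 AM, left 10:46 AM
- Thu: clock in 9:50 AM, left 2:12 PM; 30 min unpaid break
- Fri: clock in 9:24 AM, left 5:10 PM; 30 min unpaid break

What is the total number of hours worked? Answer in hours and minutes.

Mon: 6:47 AM–12:04 PM = 5 h 17 min
Tue: 5:55 AM–12:32 PM = 6 h 37 min
Wed: 5:33 AM–10:46 AM = 5 h 13 min
Thu: 9:50 AM–2:12 PM = 4 h 22 min; less 30 min break → 3 h 52 min
Fri: 9:24 AM–5:10 PM = 7 h 46 min; less 30 min break → 7 h 16 min
Total: 5 h 17 min + 6 h 37 min + 5 h 13 min + 3 h 52 min + 7 h 16 min = 28 h 15 min.

28 h 15 min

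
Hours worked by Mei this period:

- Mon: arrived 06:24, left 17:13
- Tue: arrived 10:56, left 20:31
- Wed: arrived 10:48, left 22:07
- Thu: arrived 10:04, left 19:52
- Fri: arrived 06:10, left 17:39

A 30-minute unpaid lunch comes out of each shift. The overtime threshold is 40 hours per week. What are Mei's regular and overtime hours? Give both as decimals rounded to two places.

Regular 40.00 hours, overtime 10.50 hours

Mon: 06:24–17:13 = 10 h 49 min; less 30 min break → 10 h 19 min
Tue: 10:56–20:31 = 9 h 35 min; less 30 min break → 9 h 5 min
Wed: 10:48–22:07 = 11 h 19 min; less 30 min break → 10 h 49 min
Thu: 10:04–19:52 = 9 h 48 min; less 30 min break → 9 h 18 min
Fri: 06:10–17:39 = 11 h 29 min; less 30 min break → 10 h 59 min
Total worked: 50 h 30 min = 50.50 h.
Threshold 40 h → overtime 10 h 30 min, regular 40 h 0 min.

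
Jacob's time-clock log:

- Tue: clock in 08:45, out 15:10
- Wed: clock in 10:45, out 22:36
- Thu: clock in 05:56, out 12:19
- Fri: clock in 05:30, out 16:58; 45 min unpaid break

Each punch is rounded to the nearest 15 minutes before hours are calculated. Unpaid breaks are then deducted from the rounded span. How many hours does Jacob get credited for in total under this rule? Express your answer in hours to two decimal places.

35.25 hours

Tue: in 08:45→08:45, out 15:10→15:15; 6 h 30 min
Wed: in 10:45→10:45, out 22:36→22:30; 11 h 45 min
Thu: in 05:56→06:00, out 12:19→12:15; 6 h 15 min
Fri: in 05:30→05:30, out 16:58→17:00; 11 h 30 min − 45 min = 10 h 45 min
Total credited: 35 h 15 min.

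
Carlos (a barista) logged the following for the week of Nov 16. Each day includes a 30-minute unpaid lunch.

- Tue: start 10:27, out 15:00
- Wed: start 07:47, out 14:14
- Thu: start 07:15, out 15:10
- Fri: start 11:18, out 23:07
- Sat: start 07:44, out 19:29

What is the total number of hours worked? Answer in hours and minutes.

Tue: 10:27–15:00 = 4 h 33 min; less 30 min break → 4 h 3 min
Wed: 07:47–14:14 = 6 h 27 min; less 30 min break → 5 h 57 min
Thu: 07:15–15:10 = 7 h 55 min; less 30 min break → 7 h 25 min
Fri: 11:18–23:07 = 11 h 49 min; less 30 min break → 11 h 19 min
Sat: 07:44–19:29 = 11 h 45 min; less 30 min break → 11 h 15 min
Total: 4 h 3 min + 5 h 57 min + 7 h 25 min + 11 h 19 min + 11 h 15 min = 39 h 59 min.

39 h 59 min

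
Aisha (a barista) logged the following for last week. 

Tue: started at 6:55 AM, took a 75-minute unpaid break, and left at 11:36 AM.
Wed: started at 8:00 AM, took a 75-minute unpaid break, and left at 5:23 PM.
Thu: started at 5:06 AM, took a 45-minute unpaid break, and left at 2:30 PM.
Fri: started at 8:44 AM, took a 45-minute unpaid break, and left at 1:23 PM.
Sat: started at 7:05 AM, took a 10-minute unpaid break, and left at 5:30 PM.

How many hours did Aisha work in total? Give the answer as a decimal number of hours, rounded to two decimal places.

34.37 hours

Tue: 6:55 AM–11:36 AM = 4 h 41 min; less 75 min break → 3 h 26 min
Wed: 8:00 AM–5:23 PM = 9 h 23 min; less 75 min break → 8 h 8 min
Thu: 5:06 AM–2:30 PM = 9 h 24 min; less 45 min break → 8 h 39 min
Fri: 8:44 AM–1:23 PM = 4 h 39 min; less 45 min break → 3 h 54 min
Sat: 7:05 AM–5:30 PM = 10 h 25 min; less 10 min break → 10 h 15 min
Total: 3 h 26 min + 8 h 8 min + 8 h 39 min + 3 h 54 min + 10 h 15 min = 34 h 22 min.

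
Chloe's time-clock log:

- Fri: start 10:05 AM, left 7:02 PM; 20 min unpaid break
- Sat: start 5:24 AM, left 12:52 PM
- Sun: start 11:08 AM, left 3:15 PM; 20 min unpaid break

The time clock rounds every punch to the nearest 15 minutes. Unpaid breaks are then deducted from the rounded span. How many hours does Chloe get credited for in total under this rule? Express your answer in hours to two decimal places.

19.58 hours

Fri: in 10:05 AM→10:00 AM, out 7:02 PM→7:00 PM; 9 h 0 min − 20 min = 8 h 40 min
Sat: in 5:24 AM→5:30 AM, out 12:52 PM→12:45 PM; 7 h 15 min
Sun: in 11:08 AM→11:15 AM, out 3:15 PM→3:15 PM; 4 h 0 min − 20 min = 3 h 40 min
Total credited: 19 h 35 min.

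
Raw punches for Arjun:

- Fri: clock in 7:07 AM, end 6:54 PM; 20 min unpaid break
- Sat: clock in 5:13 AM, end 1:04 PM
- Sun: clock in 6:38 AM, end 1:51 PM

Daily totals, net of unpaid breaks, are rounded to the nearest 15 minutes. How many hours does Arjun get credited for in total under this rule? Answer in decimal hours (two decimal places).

26.50 hours

Fri: 7:07 AM–6:54 PM = 11 h 47 min − 20 min = 11 h 27 min → rounds to 11 h 30 min
Sat: 5:13 AM–1:04 PM = 7 h 51 min → rounds to 7 h 45 min
Sun: 6:38 AM–1:51 PM = 7 h 13 min → rounds to 7 h 15 min
Total credited: 26 h 30 min.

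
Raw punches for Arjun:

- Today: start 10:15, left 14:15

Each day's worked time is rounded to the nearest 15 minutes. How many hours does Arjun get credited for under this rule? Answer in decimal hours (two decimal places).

4.00 hours

Today: 10:15–14:15 = 4 h 0 min → rounds to 4 h 0 min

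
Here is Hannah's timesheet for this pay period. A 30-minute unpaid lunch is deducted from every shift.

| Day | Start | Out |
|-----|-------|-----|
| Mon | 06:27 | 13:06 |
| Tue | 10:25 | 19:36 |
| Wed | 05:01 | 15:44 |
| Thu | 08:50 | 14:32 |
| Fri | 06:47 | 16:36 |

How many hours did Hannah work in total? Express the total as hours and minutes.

39 h 34 min

Mon: 06:27–13:06 = 6 h 39 min; less 30 min break → 6 h 9 min
Tue: 10:25–19:36 = 9 h 11 min; less 30 min break → 8 h 41 min
Wed: 05:01–15:44 = 10 h 43 min; less 30 min break → 10 h 13 min
Thu: 08:50–14:32 = 5 h 42 min; less 30 min break → 5 h 12 min
Fri: 06:47–16:36 = 9 h 49 min; less 30 min break → 9 h 19 min
Total: 6 h 9 min + 8 h 41 min + 10 h 13 min + 5 h 12 min + 9 h 19 min = 39 h 34 min.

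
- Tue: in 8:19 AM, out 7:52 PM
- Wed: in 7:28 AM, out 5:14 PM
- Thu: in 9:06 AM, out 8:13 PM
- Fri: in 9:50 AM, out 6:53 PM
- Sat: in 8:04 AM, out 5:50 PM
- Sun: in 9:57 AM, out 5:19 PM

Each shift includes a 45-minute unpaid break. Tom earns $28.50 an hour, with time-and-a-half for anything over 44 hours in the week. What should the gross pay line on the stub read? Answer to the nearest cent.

Tue: 8:19 AM–7:52 PM = 11 h 33 min; less 45 min break → 10 h 48 min
Wed: 7:28 AM–5:14 PM = 9 h 46 min; less 45 min break → 9 h 1 min
Thu: 9:06 AM–8:13 PM = 11 h 7 min; less 45 min break → 10 h 22 min
Fri: 9:50 AM–6:53 PM = 9 h 3 min; less 45 min break → 8 h 18 min
Sat: 8:04 AM–5:50 PM = 9 h 46 min; less 45 min break → 9 h 1 min
Sun: 9:57 AM–5:19 PM = 7 h 22 min; less 45 min break → 6 h 37 min
Total worked: 54 h 7 min = 3247 min.
Regular 44 h 0 min = 2640 min at $28.50/h; overtime 10 h 7 min = 607 min at $42.75/h.
Pay = (2640 × $28.50 + 607 × $42.75) ÷ 60 = $1686.49.

$1686.49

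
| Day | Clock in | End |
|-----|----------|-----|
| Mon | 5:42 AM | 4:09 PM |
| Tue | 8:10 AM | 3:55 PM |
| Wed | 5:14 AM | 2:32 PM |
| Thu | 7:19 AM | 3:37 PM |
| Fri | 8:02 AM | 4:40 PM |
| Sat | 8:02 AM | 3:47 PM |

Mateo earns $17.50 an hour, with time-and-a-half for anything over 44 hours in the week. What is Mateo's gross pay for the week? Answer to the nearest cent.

$984.81

Mon: 5:42 AM–4:09 PM = 10 h 27 min
Tue: 8:10 AM–3:55 PM = 7 h 45 min
Wed: 5:14 AM–2:32 PM = 9 h 18 min
Thu: 7:19 AM–3:37 PM = 8 h 18 min
Fri: 8:02 AM–4:40 PM = 8 h 38 min
Sat: 8:02 AM–3:47 PM = 7 h 45 min
Total worked: 52 h 11 min = 3131 min.
Regular 44 h 0 min = 2640 min at $17.50/h; overtime 8 h 11 min = 491 min at $26.25/h.
Pay = (2640 × $17.50 + 491 × $26.25) ÷ 60 = $984.81.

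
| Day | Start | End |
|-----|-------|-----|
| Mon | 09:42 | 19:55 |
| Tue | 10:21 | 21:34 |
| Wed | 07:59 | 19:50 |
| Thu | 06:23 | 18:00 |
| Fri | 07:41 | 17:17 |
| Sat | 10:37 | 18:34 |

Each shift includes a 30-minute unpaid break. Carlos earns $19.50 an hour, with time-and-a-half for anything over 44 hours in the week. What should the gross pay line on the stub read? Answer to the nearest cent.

$1309.91

Mon: 09:42–19:55 = 10 h 13 min; less 30 min break → 9 h 43 min
Tue: 10:21–21:34 = 11 h 13 min; less 30 min break → 10 h 43 min
Wed: 07:59–19:50 = 11 h 51 min; less 30 min break → 11 h 21 min
Thu: 06:23–18:00 = 11 h 37 min; less 30 min break → 11 h 7 min
Fri: 07:41–17:17 = 9 h 36 min; less 30 min break → 9 h 6 min
Sat: 10:37–18:34 = 7 h 57 min; less 30 min break → 7 h 27 min
Total worked: 59 h 27 min = 3567 min.
Regular 44 h 0 min = 2640 min at $19.50/h; overtime 15 h 27 min = 927 min at $29.25/h.
Pay = (2640 × $19.50 + 927 × $29.25) ÷ 60 = $1309.91.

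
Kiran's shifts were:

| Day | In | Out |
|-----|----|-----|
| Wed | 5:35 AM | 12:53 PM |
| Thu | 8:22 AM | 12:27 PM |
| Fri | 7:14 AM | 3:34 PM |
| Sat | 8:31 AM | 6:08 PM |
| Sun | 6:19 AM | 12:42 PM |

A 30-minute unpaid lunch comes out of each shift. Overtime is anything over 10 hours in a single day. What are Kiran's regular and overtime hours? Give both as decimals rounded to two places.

Wed: 5:35 AM–12:53 PM = 7 h 18 min; less 30 min break → 6 h 48 min
Thu: 8:22 AM–12:27 PM = 4 h 5 min; less 30 min break → 3 h 35 min
Fri: 7:14 AM–3:34 PM = 8 h 20 min; less 30 min break → 7 h 50 min
Sat: 8:31 AM–6:08 PM = 9 h 37 min; less 30 min break → 9 h 7 min
Sun: 6:19 AM–12:42 PM = 6 h 23 min; less 30 min break → 5 h 53 min
Wed reg 6 h 48 min / OT 0 h 0 min; Thu reg 3 h 35 min / OT 0 h 0 min; Fri reg 7 h 50 min / OT 0 h 0 min; Sat reg 9 h 7 min / OT 0 h 0 min; Sun reg 5 h 53 min / OT 0 h 0 min.
Totals: regular 33 h 13 min, overtime 0 h 0 min.

Regular 33.22 hours, overtime 0.00 hours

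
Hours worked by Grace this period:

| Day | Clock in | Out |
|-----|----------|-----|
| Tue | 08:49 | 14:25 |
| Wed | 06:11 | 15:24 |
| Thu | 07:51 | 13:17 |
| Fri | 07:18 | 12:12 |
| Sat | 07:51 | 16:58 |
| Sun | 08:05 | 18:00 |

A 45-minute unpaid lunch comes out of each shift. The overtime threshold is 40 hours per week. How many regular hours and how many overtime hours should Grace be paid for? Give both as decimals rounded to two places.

Regular 39.68 hours, overtime 0.00 hours

Tue: 08:49–14:25 = 5 h 36 min; less 45 min break → 4 h 51 min
Wed: 06:11–15:24 = 9 h 13 min; less 45 min break → 8 h 28 min
Thu: 07:51–13:17 = 5 h 26 min; less 45 min break → 4 h 41 min
Fri: 07:18–12:12 = 4 h 54 min; less 45 min break → 4 h 9 min
Sat: 07:51–16:58 = 9 h 7 min; less 45 min break → 8 h 22 min
Sun: 08:05–18:00 = 9 h 55 min; less 45 min break → 9 h 10 min
Total worked: 39 h 41 min = 39.68 h.
Threshold 40 h → overtime 0 h 0 min, regular 39 h 41 min.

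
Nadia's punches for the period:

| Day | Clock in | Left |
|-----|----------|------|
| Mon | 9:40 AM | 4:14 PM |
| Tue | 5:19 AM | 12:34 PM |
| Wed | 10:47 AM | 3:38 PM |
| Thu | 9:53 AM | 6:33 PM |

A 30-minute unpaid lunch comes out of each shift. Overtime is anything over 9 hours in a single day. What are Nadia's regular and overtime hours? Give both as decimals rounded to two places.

Mon: 9:40 AM–4:14 PM = 6 h 34 min; less 30 min break → 6 h 4 min
Tue: 5:19 AM–12:34 PM = 7 h 15 min; less 30 min break → 6 h 45 min
Wed: 10:47 AM–3:38 PM = 4 h 51 min; less 30 min break → 4 h 21 min
Thu: 9:53 AM–6:33 PM = 8 h 40 min; less 30 min break → 8 h 10 min
Mon reg 6 h 4 min / OT 0 h 0 min; Tue reg 6 h 45 min / OT 0 h 0 min; Wed reg 4 h 21 min / OT 0 h 0 min; Thu reg 8 h 10 min / OT 0 h 0 min.
Totals: regular 25 h 20 min, overtime 0 h 0 min.

Regular 25.33 hours, overtime 0.00 hours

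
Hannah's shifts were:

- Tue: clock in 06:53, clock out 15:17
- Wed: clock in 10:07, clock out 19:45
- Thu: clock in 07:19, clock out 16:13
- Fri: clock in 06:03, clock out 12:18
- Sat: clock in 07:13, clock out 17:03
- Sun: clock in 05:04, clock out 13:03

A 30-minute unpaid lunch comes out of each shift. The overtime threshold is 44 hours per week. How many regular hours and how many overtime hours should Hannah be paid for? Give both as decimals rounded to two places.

Regular 44.00 hours, overtime 4.00 hours

Tue: 06:53–15:17 = 8 h 24 min; less 30 min break → 7 h 54 min
Wed: 10:07–19:45 = 9 h 38 min; less 30 min break → 9 h 8 min
Thu: 07:19–16:13 = 8 h 54 min; less 30 min break → 8 h 24 min
Fri: 06:03–12:18 = 6 h 15 min; less 30 min break → 5 h 45 min
Sat: 07:13–17:03 = 9 h 50 min; less 30 min break → 9 h 20 min
Sun: 05:04–13:03 = 7 h 59 min; less 30 min break → 7 h 29 min
Total worked: 48 h 0 min = 48.00 h.
Threshold 44 h → overtime 4 h 0 min, regular 44 h 0 min.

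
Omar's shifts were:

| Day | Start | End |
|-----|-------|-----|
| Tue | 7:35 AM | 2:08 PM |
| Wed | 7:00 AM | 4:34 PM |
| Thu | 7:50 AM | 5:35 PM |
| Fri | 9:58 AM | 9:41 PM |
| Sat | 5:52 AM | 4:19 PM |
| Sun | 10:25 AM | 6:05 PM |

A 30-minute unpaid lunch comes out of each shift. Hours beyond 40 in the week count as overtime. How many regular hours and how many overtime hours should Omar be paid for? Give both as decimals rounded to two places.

Regular 40.00 hours, overtime 12.70 hours

Tue: 7:35 AM–2:08 PM = 6 h 33 min; less 30 min break → 6 h 3 min
Wed: 7:00 AM–4:34 PM = 9 h 34 min; less 30 min break → 9 h 4 min
Thu: 7:50 AM–5:35 PM = 9 h 45 min; less 30 min break → 9 h 15 min
Fri: 9:58 AM–9:41 PM = 11 h 43 min; less 30 min break → 11 h 13 min
Sat: 5:52 AM–4:19 PM = 10 h 27 min; less 30 min break → 9 h 57 min
Sun: 10:25 AM–6:05 PM = 7 h 40 min; less 30 min break → 7 h 10 min
Total worked: 52 h 42 min = 52.70 h.
Threshold 40 h → overtime 12 h 42 min, regular 40 h 0 min.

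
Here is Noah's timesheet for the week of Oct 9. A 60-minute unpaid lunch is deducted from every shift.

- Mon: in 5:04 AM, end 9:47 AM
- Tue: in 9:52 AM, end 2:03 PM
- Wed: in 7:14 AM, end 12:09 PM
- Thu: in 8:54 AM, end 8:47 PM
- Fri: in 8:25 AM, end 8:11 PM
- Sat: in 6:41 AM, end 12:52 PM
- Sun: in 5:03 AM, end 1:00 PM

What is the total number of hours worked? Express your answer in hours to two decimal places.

Mon: 5:04 AM–9:47 AM = 4 h 43 min; less 60 min break → 3 h 43 min
Tue: 9:52 AM–2:03 PM = 4 h 11 min; less 60 min break → 3 h 11 min
Wed: 7:14 AM–12:09 PM = 4 h 55 min; less 60 min break → 3 h 55 min
Thu: 8:54 AM–8:47 PM = 11 h 53 min; less 60 min break → 10 h 53 min
Fri: 8:25 AM–8:11 PM = 11 h 46 min; less 60 min break → 10 h 46 min
Sat: 6:41 AM–12:52 PM = 6 h 11 min; less 60 min break → 5 h 11 min
Sun: 5:03 AM–1:00 PM = 7 h 57 min; less 60 min break → 6 h 57 min
Total: 3 h 43 min + 3 h 11 min + 3 h 55 min + 10 h 53 min + 10 h 46 min + 5 h 11 min + 6 h 57 min = 44 h 36 min.

44.60 hours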